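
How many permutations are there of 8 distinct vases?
8! = 40320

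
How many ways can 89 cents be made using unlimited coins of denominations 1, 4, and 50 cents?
Coefficient of x^89 in 1/(1-x^1) · 1/(1-x^4) · 1/(1-x^50). Case on j = number of 50-cent coins (j = 0..1); remainder r = 89 - 50j is made from {1,4} in ⌊r/4⌋+1 ways. r = 89, 39 → 23 + 10 = 33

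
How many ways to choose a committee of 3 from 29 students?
C(29,3) = 29!/(3!×26!) = 3654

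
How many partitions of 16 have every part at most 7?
Let r_j(i) = number of partitions of i into parts ≤ j, for i = 0..16. r_1(i) = 1 for all i; r_j(i) = r_{j-1}(i) + r_j(i-j). Rows j = 2..7: ≤2: 1 1 2 2 3 3 4 4 5 5 6 6 7 7 8 8 9; ≤3: 1 1 2 3 4 5 7 8 10 12 14 16 19 21 24 27 30; ≤4: 1 1 2 3 5 6 9 11 15 18 23 27 34 39 47 54 64; ≤5: 1 1 2 3 5 7 10 13 18 23 30 37 47 57 70 84 101; ≤6: 1 1 2 3 5 7 11 14 20 26 35 44 58 71 90 110 136; ≤7: 1 1 2 3 5 7 11 15 21 28 38 49 65 82 105 131 164. r_7(16) = 164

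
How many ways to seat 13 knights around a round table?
Circular: fix one position, arrange the rest. (13-1)! = 479001600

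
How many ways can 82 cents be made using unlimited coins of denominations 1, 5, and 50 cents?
Coefficient of x^82 in 1/(1-x^1) · 1/(1-x^5) · 1/(1-x^50). Case on j = number of 50-cent coins (j = 0..1); remainder r = 82 - 50j is made from {1,5} in ⌊r/5⌋+1 ways. r = 82, 32 → 17 + 7 = 24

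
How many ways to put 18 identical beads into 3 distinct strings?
C(18+3-1, 3-1) = C(20, 2) = 190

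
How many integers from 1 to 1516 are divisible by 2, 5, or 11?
⌊1516/2⌋+⌊1516/5⌋+⌊1516/11⌋ - ⌊1516/10⌋-⌊1516/22⌋-⌊1516/55⌋ + ⌊1516/110⌋ = 758+303+137 - 151-68-27 + 13 = 965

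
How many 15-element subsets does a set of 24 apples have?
C(24,15) = 24!/(15!×9!) = 1307504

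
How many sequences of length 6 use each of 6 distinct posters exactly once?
6! = 720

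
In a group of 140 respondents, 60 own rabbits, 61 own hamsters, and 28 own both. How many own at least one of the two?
|A∪B| = |A| + |B| - |A∩B| = 60 + 61 - 28 = 93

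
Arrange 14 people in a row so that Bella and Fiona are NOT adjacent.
Total - adjacent = 14! - (14-1)!×2 = 87178291200 - 12454041600 = 74724249600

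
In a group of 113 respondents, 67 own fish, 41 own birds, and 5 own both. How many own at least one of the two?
|A∪B| = |A| + |B| - |A∩B| = 67 + 41 - 5 = 103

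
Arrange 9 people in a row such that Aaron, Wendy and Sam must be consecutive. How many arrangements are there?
Treat the 3 as one block: (9-3+1)! × 3! = 5040 × 6 = 30240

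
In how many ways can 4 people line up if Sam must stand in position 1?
Fix one position: (4-1)! = 6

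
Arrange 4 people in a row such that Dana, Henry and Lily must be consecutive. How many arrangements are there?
Treat the 3 as one block: (4-3+1)! × 3! = 2 × 6 = 12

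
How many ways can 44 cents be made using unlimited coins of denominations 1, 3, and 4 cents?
Coefficient of x^44 in 1/(1-x^1) · 1/(1-x^3) · 1/(1-x^4). Case on j = number of 4-cent coins (j = 0..11); remainder r = 44 - 4j is made from {1,3} in ⌊r/3⌋+1 ways. r = 44, 40, 36, 32, 28, 24, 20, 16, 12, 8, 4, 0 → 15 + 14 + 13 + 11 + 10 + 9 + 7 + 6 + 5 + 3 + 2 + 1 = 96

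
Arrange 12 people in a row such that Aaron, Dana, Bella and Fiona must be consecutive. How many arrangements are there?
Treat the 4 as one block: (12-4+1)! × 4! = 362880 × 24 = 8709120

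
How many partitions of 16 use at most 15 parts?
By conjugation, equals partitions of 16 into parts ≤ 15. Let r_j(i) = number of partitions of i into parts ≤ j, for i = 0..16. r_1(i) = 1 for all i; r_j(i) = r_{j-1}(i) + r_j(i-j). Rows j = 2..15: ≤2: 1 1 2 2 3 3 4 4 5 5 6 6 7 7 8 8 9; ≤3: 1 1 2 3 4 5 7 8 10 12 14 16 19 21 24 27 30; ≤4: 1 1 2 3 5 6 9 11 15 18 23 27 34 39 47 54 64; ≤5: 1 1 2 3 5 7 10 13 18 23 30 37 47 57 70 84 101; ≤6: 1 1 2 3 5 7 11 14 20 26 35 44 58 71 90 110 136; ≤7: 1 1 2 3 5 7 11 15 21 28 38 49 65 82 105 131 164; ≤8: 1 1 2 3 5 7 11 15 22 29 40 52 70 89 116 146 186; ≤9: 1 1 2 3 5 7 11 15 22 30 41 54 73 94 123 157 201; ≤10: 1 1 2 3 5 7 11 15 22 30 42 55 75 97 128 164 212; ≤11: 1 1 2 3 5 7 11 15 22 30 42 56 76 99 131 169 219; ≤12: 1 1 2 3 5 7 11 15 22 30 42 56 77 100 133 172 224; ≤13: 1 1 2 3 5 7 11 15 22 30 42 56 77 101 134 174 227; ≤14: 1 1 2 3 5 7 11 15 22 30 42 56 77 101 135 175 229; ≤15: 1 1 2 3 5 7 11 15 22 30 42 56 77 101 135 176 230. r_15(16) = 230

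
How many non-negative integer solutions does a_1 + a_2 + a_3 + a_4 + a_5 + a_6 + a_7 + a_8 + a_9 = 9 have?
C(9+9-1, 9-1) = C(17, 8) = 24310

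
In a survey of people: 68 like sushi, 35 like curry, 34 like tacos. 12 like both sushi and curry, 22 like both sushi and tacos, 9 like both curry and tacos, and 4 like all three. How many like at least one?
|A∪B∪C| = 68+35+34-12-22-9+4 = 98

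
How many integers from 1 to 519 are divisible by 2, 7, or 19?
⌊519/2⌋+⌊519/7⌋+⌊519/19⌋ - ⌊519/14⌋-⌊519/38⌋-⌊519/133⌋ + ⌊519/266⌋ = 259+74+27 - 37-13-3 + 1 = 308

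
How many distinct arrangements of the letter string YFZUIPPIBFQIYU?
14! / (1! × 2! × 2! × 2! × 1! × 2! × 1! × 3!) = 908107200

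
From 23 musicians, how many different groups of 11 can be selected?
C(23,11) = 23!/(11!×12!) = 1352078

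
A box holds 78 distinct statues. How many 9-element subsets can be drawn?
C(78,9) = 78!/(9!×69!) = 182364632450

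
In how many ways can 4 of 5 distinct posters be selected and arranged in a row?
P(5,4) = 5!/(5-4)! = 120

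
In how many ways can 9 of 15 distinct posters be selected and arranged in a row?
P(15,9) = 15!/(15-9)! = 1816214400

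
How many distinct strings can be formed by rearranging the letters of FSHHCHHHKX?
10! / (1! × 5! × 1! × 1! × 1! × 1!) = 30240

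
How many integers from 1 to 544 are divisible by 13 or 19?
⌊544/13⌋ + ⌊544/19⌋ - ⌊544/247⌋ = 41 + 28 - 2 = 67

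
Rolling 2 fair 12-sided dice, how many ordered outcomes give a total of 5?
Coefficient of x^5 in (x + x² + ... + x^12)^2. By inclusion-exclusion on dice exceeding 12: Σ_j (-1)^j C(2,j)·C(5-1-12j, 1) = C(2,0)·C(4,1) = 1·4 = 4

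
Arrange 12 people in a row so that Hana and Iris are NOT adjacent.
Total - adjacent = 12! - (12-1)!×2 = 479001600 - 79833600 = 399168000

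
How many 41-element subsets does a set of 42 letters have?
C(42,41) = 42!/(41!×1!) = 42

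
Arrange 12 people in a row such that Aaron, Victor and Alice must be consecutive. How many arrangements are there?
Treat the 3 as one block: (12-3+1)! × 3! = 3628800 × 6 = 21772800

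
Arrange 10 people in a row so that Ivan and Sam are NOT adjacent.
Total - adjacent = 10! - (10-1)!×2 = 3628800 - 725760 = 2903040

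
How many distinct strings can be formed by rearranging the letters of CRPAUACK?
8! / (1! × 1! × 1! × 2! × 1! × 2!) = 10080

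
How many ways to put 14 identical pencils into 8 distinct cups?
C(14+8-1, 8-1) = C(21, 7) = 116280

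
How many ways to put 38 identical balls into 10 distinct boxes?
C(38+10-1, 10-1) = C(47, 9) = 1362649145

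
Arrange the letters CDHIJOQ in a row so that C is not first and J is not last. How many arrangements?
By inclusion-exclusion: 7! - 2×(7-1)! + (7-2)! = 5040 - 1440 + 120 = 3720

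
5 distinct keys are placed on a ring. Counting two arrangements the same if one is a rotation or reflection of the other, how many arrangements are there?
(5-1)!/2 = 24/2 = 12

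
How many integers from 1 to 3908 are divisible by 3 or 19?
⌊3908/3⌋ + ⌊3908/19⌋ - ⌊3908/57⌋ = 1302 + 205 - 68 = 1439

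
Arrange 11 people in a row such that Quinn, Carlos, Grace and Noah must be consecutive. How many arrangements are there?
Treat the 4 as one block: (11-4+1)! × 4! = 40320 × 24 = 967680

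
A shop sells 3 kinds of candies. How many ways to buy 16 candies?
C(16+3-1, 3-1) = C(18, 2) = 153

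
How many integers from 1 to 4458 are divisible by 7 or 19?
⌊4458/7⌋ + ⌊4458/19⌋ - ⌊4458/133⌋ = 636 + 234 - 33 = 837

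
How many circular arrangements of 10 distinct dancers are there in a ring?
Circular: fix one position, arrange the rest. (10-1)! = 362880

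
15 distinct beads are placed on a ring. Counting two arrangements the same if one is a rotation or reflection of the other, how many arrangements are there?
(15-1)!/2 = 87178291200/2 = 43589145600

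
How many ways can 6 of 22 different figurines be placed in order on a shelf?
P(22,6) = 22!/(22-6)! = 53721360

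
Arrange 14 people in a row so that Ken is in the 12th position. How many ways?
Fix one position: (14-1)! = 6227020800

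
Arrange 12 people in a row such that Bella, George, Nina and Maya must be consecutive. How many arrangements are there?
Treat the 4 as one block: (12-4+1)! × 4! = 362880 × 24 = 8709120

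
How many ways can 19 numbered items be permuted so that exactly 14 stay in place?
Choose the 14 fixed points C(19,14) = 11628, derange the rest: !5 = Σ_{j=0}^{5} (-1)^j·5!/j! = 120 - 120 + 60 - 20 + 5 - 1 = 44. Product = 11628 × 44 = 511632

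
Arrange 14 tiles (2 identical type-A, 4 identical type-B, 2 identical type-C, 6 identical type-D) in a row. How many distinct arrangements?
14! / (2! × 4! × 2! × 6!) = 1261260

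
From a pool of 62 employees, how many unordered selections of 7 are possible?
C(62,7) = 62!/(7!×55!) = 491796152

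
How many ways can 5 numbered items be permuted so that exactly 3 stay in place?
Choose the 3 fixed points C(5,3) = 10, derange the rest: !2 = Σ_{j=0}^{2} (-1)^j·2!/j! = 2 - 2 + 1 = 1. Product = 10 × 1 = 10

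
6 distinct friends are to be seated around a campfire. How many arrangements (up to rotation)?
Circular: fix one position, arrange the rest. (6-1)! = 120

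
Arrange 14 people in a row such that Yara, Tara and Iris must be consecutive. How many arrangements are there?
Treat the 3 as one block: (14-3+1)! × 3! = 479001600 × 6 = 2874009600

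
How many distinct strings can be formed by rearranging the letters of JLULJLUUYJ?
10! / (3! × 3! × 1! × 3!) = 16800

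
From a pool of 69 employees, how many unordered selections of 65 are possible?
C(69,65) = 69!/(65!×4!) = 864501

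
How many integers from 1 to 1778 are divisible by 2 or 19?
⌊1778/2⌋ + ⌊1778/19⌋ - ⌊1778/38⌋ = 889 + 93 - 46 = 936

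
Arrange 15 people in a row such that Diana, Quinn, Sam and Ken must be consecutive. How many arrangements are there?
Treat the 4 as one block: (15-4+1)! × 4! = 479001600 × 24 = 11496038400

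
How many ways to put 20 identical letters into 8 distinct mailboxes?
C(20+8-1, 8-1) = C(27, 7) = 888030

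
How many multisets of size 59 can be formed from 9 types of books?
C(59+9-1, 9-1) = C(67, 8) = 6522361560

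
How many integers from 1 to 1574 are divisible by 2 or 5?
⌊1574/2⌋ + ⌊1574/5⌋ - ⌊1574/10⌋ = 787 + 314 - 157 = 944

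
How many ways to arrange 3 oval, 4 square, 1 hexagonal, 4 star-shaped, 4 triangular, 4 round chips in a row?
20! / (3! × 4! × 1! × 4! × 4! × 4!) = 1222160940000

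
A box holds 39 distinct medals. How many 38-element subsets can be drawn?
C(39,38) = 39!/(38!×1!) = 39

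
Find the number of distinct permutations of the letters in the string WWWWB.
5! / (4! × 1!) = 5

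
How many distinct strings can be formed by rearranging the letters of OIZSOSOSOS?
10! / (1! × 4! × 4! × 1!) = 6300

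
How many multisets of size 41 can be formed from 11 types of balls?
C(41+11-1, 11-1) = C(51, 10) = 12777711870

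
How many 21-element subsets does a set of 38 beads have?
C(38,21) = 38!/(21!×17!) = 28781143380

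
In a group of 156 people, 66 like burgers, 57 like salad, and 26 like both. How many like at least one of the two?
|A∪B| = |A| + |B| - |A∩B| = 66 + 57 - 26 = 97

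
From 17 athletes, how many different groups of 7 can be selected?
C(17,7) = 17!/(7!×10!) = 19448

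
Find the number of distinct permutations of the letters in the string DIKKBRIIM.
9! / (3! × 1! × 1! × 1! × 1! × 2!) = 30240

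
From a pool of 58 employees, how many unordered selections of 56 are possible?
C(58,56) = 58!/(56!×2!) = 1653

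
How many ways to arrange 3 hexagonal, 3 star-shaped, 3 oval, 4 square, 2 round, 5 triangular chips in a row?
20! / (3! × 3! × 3! × 4! × 2! × 5!) = 1955457504000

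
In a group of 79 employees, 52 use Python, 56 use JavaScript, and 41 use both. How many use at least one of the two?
|A∪B| = |A| + |B| - |A∩B| = 52 + 56 - 41 = 67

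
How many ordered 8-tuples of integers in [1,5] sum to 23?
Coefficient of x^23 in (x + x² + ... + x^5)^8. By inclusion-exclusion on dice exceeding 5: Σ_j (-1)^j C(8,j)·C(23-1-5j, 7) = C(8,0)·C(22,7) - C(8,1)·C(17,7) + C(8,2)·C(12,7) - C(8,3)·C(7,7) = 1·170544 - 8·19448 + 28·792 - 56·1 = 37080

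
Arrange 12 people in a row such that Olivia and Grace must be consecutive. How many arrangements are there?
Treat the 2 as one block: (12-2+1)! × 2! = 39916800 × 2 = 79833600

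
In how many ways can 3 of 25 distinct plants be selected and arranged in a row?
P(25,3) = 25!/(25-3)! = 13800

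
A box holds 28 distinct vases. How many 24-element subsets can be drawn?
C(28,24) = 28!/(24!×4!) = 20475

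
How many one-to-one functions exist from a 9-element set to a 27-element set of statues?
P(27,9) = 27!/(27-9)! = 1700755056000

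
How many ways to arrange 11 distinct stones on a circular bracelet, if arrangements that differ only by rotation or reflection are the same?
(11-1)!/2 = 3628800/2 = 1814400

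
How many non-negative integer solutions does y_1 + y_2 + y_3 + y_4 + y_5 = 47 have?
C(47+5-1, 5-1) = C(51, 4) = 249900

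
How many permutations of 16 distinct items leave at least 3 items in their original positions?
Exactly j fixed points: C(16,j)·!(16-j); sum over j ≥ 3 (derangement numbers via !m = (m-1)·(!(m-1) + !(m-2)): !0..!13 = 1, 0, 1, 2, 9, 44, 265, 1854, 14833, 133496, 1334961, 14684570, 176214841, 2290792932). Σ_{j=3}^{16} C(16,j)·!(16-j) = C(16,3)·!13 + C(16,4)·!12 + C(16,5)·!11 + C(16,6)·!10 + C(16,7)·!9 + C(16,8)·!8 + C(16,9)·!7 + C(16,10)·!6 + C(16,11)·!5 + C(16,12)·!4 + C(16,13)·!3 + C(16,14)·!2 + C(16,15)·!1 + C(16,16)·!0 = 560·2290792932 + 1820·176214841 + 4368·14684570 + 8008·1334961 + 11440·133496 + 12870·14833 + 11440·1854 + 8008·265 + 4368·44 + 1820·9 + 560·2 + 120·1 + 16·0 + 1·1 = 1680129258631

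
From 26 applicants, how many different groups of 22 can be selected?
C(26,22) = 26!/(22!×4!) = 14950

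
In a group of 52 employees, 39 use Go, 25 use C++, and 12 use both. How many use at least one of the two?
|A∪B| = |A| + |B| - |A∩B| = 39 + 25 - 12 = 52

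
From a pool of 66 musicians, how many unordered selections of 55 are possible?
C(66,55) = 66!/(55!×11!) = 1074082795968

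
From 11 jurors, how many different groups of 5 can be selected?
C(11,5) = 11!/(5!×6!) = 462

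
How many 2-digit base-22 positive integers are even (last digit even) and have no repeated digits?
Last∈{0,2,4,6,8,10,12,14,16,18,20}. Last=0: 21. Last nonzero: 10×20×P(20,0) = 200. Total = 221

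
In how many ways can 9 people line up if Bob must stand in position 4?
Fix one position: (9-1)! = 40320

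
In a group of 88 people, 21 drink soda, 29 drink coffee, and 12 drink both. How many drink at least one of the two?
|A∪B| = |A| + |B| - |A∩B| = 21 + 29 - 12 = 38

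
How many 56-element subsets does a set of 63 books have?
C(63,56) = 63!/(56!×7!) = 553270671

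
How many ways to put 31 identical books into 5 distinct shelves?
C(31+5-1, 5-1) = C(35, 4) = 52360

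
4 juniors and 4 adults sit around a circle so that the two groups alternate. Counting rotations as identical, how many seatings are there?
Fix one of the juniors: (4-1)! ways for the remaining juniors, × 4! ways for the adults = 6 × 24 = 144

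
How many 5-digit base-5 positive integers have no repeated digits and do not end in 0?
Last digit: 4 nonzero choices. First digit: 3 (nonzero, ≠last). Middle 3: P(3,3) = 6. Total = 72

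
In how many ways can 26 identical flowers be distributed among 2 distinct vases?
C(26+2-1, 2-1) = C(27, 1) = 27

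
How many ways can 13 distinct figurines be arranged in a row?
13! = 6227020800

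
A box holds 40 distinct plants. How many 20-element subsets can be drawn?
C(40,20) = 40!/(20!×20!) = 137846528820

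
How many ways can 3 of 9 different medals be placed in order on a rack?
P(9,3) = 9!/(9-3)! = 504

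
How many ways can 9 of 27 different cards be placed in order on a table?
P(27,9) = 27!/(27-9)! = 1700755056000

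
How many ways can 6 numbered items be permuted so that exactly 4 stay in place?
Choose the 4 fixed points C(6,4) = 15, derange the rest: !2 = Σ_{j=0}^{2} (-1)^j·2!/j! = 2 - 2 + 1 = 1. Product = 15 × 1 = 15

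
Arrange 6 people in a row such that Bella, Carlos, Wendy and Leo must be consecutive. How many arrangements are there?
Treat the 4 as one block: (6-4+1)! × 4! = 6 × 24 = 144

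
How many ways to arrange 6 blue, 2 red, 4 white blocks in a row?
12! / (6! × 2! × 4!) = 13860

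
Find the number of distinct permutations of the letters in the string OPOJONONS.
9! / (1! × 1! × 2! × 1! × 4!) = 7560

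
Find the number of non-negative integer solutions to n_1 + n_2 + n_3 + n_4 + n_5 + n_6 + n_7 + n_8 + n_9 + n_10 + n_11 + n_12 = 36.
C(36+12-1, 12-1) = C(47, 11) = 17417133617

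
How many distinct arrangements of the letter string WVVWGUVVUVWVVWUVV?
17! / (9! × 1! × 3! × 4!) = 6806800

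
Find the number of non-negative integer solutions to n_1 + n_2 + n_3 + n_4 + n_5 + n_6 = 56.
C(56+6-1, 6-1) = C(61, 5) = 5949147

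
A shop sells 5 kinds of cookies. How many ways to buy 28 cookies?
C(28+5-1, 5-1) = C(32, 4) = 35960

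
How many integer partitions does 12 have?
Pentagonal recurrence p(n) = p(n-1) + p(n-2) - p(n-5) - p(n-7) + p(n-12) + p(n-15) - ... gives p(0..11) = 1, 1, 2, 3, 5, 7, 11, 15, 22, 30, 42, 56. p(12) = p(11) + p(10) - p(7) - p(5) + p(0) = 56 + 42 - 15 - 7 + 1 = 77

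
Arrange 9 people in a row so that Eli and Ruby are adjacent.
Treat as block: (9-1)! × 2! = 40320 × 2 = 80640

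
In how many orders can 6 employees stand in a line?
6! = 720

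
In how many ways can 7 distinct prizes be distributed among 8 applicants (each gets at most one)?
P(8,7) = 8!/(8-7)! = 40320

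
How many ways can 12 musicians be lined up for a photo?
12! = 479001600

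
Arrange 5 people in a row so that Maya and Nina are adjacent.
Treat as block: (5-1)! × 2! = 24 × 2 = 48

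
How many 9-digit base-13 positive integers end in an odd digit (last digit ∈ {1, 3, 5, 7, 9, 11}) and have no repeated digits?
Last∈{1,3,5,7,9,11}. Last=0: 0. Last nonzero: 6×11×P(11,7) = 109771200. Total = 109771200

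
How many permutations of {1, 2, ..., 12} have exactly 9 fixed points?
Choose the 9 fixed points C(12,9) = 220, derange the rest: !3 = Σ_{j=0}^{3} (-1)^j·3!/j! = 6 - 6 + 3 - 1 = 2. Product = 220 × 2 = 440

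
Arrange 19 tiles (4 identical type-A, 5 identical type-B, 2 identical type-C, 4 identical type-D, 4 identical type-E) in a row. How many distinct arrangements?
19! / (4! × 5! × 2! × 4! × 4!) = 36664828200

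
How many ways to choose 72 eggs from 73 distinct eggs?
C(73,72) = 73!/(72!×1!) = 73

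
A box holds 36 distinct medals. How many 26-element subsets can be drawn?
C(36,26) = 36!/(26!×10!) = 254186856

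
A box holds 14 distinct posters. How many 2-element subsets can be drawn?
C(14,2) = 14!/(2!×12!) = 91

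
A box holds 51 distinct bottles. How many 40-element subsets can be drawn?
C(51,40) = 51!/(40!×11!) = 47626016970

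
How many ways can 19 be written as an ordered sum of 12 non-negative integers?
C(19+12-1, 12-1) = C(30, 11) = 54627300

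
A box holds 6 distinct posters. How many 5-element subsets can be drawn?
C(6,5) = 6!/(5!×1!) = 6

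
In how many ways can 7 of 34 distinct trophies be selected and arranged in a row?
P(34,7) = 34!/(34-7)! = 27113264640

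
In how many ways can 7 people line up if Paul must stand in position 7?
Fix one position: (7-1)! = 720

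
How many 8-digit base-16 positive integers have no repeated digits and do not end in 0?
Last digit: 15 nonzero choices. First digit: 14 (nonzero, ≠last). Middle 6: P(14,6) = 2162160. Total = 454053600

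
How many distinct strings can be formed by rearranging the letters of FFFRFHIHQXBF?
12! / (1! × 1! × 1! × 1! × 5! × 1! × 2!) = 1995840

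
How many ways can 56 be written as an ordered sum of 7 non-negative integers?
C(56+7-1, 7-1) = C(62, 6) = 61474519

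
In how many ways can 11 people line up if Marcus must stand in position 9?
Fix one position: (11-1)! = 3628800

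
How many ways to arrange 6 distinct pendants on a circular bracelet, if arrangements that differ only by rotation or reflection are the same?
(6-1)!/2 = 120/2 = 60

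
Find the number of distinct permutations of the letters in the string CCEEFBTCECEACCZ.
15! / (4! × 1! × 1! × 1! × 1! × 6! × 1!) = 75675600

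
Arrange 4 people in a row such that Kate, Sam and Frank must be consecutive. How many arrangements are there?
Treat the 3 as one block: (4-3+1)! × 3! = 2 × 6 = 12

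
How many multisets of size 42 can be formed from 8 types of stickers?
C(42+8-1, 8-1) = C(49, 7) = 85900584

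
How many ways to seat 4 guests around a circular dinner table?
Circular: fix one position, arrange the rest. (4-1)! = 6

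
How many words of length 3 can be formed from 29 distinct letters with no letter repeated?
P(29,3) = 29!/(29-3)! = 21924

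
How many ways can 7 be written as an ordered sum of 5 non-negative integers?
C(7+5-1, 5-1) = C(11, 4) = 330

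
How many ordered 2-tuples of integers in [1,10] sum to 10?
Coefficient of x^10 in (x + x² + ... + x^10)^2. By inclusion-exclusion on dice exceeding 10: Σ_j (-1)^j C(2,j)·C(10-1-10j, 1) = C(2,0)·C(9,1) = 1·9 = 9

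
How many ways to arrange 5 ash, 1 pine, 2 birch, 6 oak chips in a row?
14! / (5! × 1! × 2! × 6!) = 504504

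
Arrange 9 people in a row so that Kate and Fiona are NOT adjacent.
Total - adjacent = 9! - (9-1)!×2 = 362880 - 80640 = 282240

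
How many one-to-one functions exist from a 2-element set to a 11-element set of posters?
P(11,2) = 11!/(11-2)! = 110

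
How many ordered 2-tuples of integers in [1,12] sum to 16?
Coefficient of x^16 in (x + x² + ... + x^12)^2. By inclusion-exclusion on dice exceeding 12: Σ_j (-1)^j C(2,j)·C(16-1-12j, 1) = C(2,0)·C(15,1) - C(2,1)·C(3,1) = 1·15 - 2·3 = 9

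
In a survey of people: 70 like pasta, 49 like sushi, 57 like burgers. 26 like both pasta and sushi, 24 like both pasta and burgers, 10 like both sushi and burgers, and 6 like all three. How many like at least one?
|A∪B∪C| = 70+49+57-26-24-10+6 = 122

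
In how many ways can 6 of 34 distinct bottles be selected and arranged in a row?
P(34,6) = 34!/(34-6)! = 968330880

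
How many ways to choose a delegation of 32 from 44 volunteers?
C(44,32) = 44!/(32!×12!) = 21090682613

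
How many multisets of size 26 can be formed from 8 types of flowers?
C(26+8-1, 8-1) = C(33, 7) = 4272048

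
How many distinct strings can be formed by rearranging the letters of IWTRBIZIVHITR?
13! / (1! × 2! × 2! × 1! × 4! × 1! × 1! × 1!) = 64864800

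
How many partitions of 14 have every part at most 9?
Let r_j(i) = number of partitions of i into parts ≤ j, for i = 0..14. r_1(i) = 1 for all i; r_j(i) = r_{j-1}(i) + r_j(i-j). Rows j = 2..9: ≤2: 1 1 2 2 3 3 4 4 5 5 6 6 7 7 8; ≤3: 1 1 2 3 4 5 7 8 10 12 14 16 19 21 24; ≤4: 1 1 2 3 5 6 9 11 15 18 23 27 34 39 47; ≤5: 1 1 2 3 5 7 10 13 18 23 30 37 47 57 70; ≤6: 1 1 2 3 5 7 11 14 20 26 35 44 58 71 90; ≤7: 1 1 2 3 5 7 11 15 21 28 38 49 65 82 105; ≤8: 1 1 2 3 5 7 11 15 22 29 40 52 70 89 116; ≤9: 1 1 2 3 5 7 11 15 22 30 41 54 73 94 123. r_9(14) = 123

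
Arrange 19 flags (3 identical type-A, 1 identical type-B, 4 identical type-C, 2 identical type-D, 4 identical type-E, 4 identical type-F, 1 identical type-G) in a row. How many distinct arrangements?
19! / (3! × 1! × 4! × 2! × 4! × 4! × 1!) = 733296564000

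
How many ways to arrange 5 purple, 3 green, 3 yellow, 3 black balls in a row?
14! / (5! × 3! × 3! × 3!) = 3363360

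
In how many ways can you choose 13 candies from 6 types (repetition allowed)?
C(13+6-1, 6-1) = C(18, 5) = 8568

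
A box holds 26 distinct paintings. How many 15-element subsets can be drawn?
C(26,15) = 26!/(15!×11!) = 7726160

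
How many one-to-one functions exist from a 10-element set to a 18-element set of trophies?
P(18,10) = 18!/(18-10)! = 158789030400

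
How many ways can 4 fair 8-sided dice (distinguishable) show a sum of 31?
Coefficient of x^31 in (x + x² + ... + x^8)^4. By inclusion-exclusion on dice exceeding 8: Σ_j (-1)^j C(4,j)·C(31-1-8j, 3) = C(4,0)·C(30,3) - C(4,1)·C(22,3) + C(4,2)·C(14,3) - C(4,3)·C(6,3) = 1·4060 - 4·1540 + 6·364 - 4·20 = 4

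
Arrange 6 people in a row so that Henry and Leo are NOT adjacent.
Total - adjacent = 6! - (6-1)!×2 = 720 - 240 = 480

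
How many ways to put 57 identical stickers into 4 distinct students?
C(57+4-1, 4-1) = C(60, 3) = 34220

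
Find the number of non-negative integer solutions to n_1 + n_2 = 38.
C(38+2-1, 2-1) = C(39, 1) = 39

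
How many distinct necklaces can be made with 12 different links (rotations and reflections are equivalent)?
(12-1)!/2 = 39916800/2 = 19958400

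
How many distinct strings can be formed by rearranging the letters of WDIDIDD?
7! / (2! × 1! × 4!) = 105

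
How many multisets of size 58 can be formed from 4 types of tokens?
C(58+4-1, 4-1) = C(61, 3) = 35990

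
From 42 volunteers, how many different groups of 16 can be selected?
C(42,16) = 42!/(16!×26!) = 166509721602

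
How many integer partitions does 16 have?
Pentagonal recurrence p(n) = p(n-1) + p(n-2) - p(n-5) - p(n-7) + p(n-12) + p(n-15) - ... gives p(0..15) = 1, 1, 2, 3, 5, 7, 11, 15, 22, 30, 42, 56, 77, 101, 135, 176. p(16) = p(15) + p(14) - p(11) - p(9) + p(4) + p(1) = 176 + 135 - 56 - 30 + 5 + 1 = 231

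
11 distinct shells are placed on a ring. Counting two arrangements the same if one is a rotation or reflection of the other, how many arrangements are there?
(11-1)!/2 = 3628800/2 = 1814400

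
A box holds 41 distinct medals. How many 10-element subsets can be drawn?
C(41,10) = 41!/(10!×31!) = 1121099408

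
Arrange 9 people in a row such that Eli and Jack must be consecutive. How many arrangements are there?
Treat the 2 as one block: (9-2+1)! × 2! = 40320 × 2 = 80640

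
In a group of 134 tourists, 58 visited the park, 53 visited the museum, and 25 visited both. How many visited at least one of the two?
|A∪B| = |A| + |B| - |A∩B| = 58 + 53 - 25 = 86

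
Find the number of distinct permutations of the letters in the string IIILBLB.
7! / (3! × 2! × 2!) = 210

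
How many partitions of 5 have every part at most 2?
Let r_j(i) = number of partitions of i into parts ≤ j, for i = 0..5. r_1(i) = 1 for all i; r_j(i) = r_{j-1}(i) + r_j(i-j). Rows j = 2..2: ≤2: 1 1 2 2 3 3. r_2(5) = 3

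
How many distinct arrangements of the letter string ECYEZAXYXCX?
11! / (1! × 3! × 2! × 2! × 1! × 2!) = 831600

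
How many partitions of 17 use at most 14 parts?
By conjugation, equals partitions of 17 into parts ≤ 14. Let r_j(i) = number of partitions of i into parts ≤ j, for i = 0..17. r_1(i) = 1 for all i; r_j(i) = r_{j-1}(i) + r_j(i-j). Rows j = 2..14: ≤2: 1 1 2 2 3 3 4 4 5 5 6 6 7 7 8 8 9 9; ≤3: 1 1 2 3 4 5 7 8 10 12 14 16 19 21 24 27 30 33; ≤4: 1 1 2 3 5 6 9 11 15 18 23 27 34 39 47 54 64 72; ≤5: 1 1 2 3 5 7 10 13 18 23 30 37 47 57 70 84 101 119; ≤6: 1 1 2 3 5 7 11 14 20 26 35 44 58 71 90 110 136 163; ≤7: 1 1 2 3 5 7 11 15 21 28 38 49 65 82 105 131 164 201; ≤8: 1 1 2 3 5 7 11 15 22 29 40 52 70 89 116 146 186 230; ≤9: 1 1 2 3 5 7 11 15 22 30 41 54 73 94 123 157 201 252; ≤10: 1 1 2 3 5 7 11 15 22 30 42 55 75 97 128 164 212 267; ≤11: 1 1 2 3 5 7 11 15 22 30 42 56 76 99 131 169 219 278; ≤12: 1 1 2 3 5 7 11 15 22 30 42 56 77 100 133 172 224 285; ≤13: 1 1 2 3 5 7 11 15 22 30 42 56 77 101 134 174 227 290; ≤14: 1 1 2 3 5 7 11 15 22 30 42 56 77 101 135 175 229 293. r_14(17) = 293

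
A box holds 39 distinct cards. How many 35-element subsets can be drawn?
C(39,35) = 39!/(35!×4!) = 82251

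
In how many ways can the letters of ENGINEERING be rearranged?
11! / (3! × 3! × 2! × 2! × 1!) = 277200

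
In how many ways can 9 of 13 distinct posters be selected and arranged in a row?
P(13,9) = 13!/(13-9)! = 259459200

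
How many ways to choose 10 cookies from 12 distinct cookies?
C(12,10) = 12!/(10!×2!) = 66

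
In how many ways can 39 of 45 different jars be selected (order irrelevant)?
C(45,39) = 45!/(39!×6!) = 8145060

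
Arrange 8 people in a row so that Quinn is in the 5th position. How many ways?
Fix one position: (8-1)! = 5040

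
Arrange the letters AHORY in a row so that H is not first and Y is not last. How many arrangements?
By inclusion-exclusion: 5! - 2×(5-1)! + (5-2)! = 120 - 48 + 6 = 78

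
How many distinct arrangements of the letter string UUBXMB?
6! / (2! × 1! × 1! × 2!) = 180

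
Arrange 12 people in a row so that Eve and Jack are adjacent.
Treat as block: (12-1)! × 2! = 39916800 × 2 = 79833600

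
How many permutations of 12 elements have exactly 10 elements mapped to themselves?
Choose the 10 fixed points C(12,10) = 66, derange the rest: !2 = Σ_{j=0}^{2} (-1)^j·2!/j! = 2 - 2 + 1 = 1. Product = 66 × 1 = 66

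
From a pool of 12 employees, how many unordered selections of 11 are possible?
C(12,11) = 12!/(11!×1!) = 12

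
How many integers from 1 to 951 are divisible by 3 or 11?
⌊951/3⌋ + ⌊951/11⌋ - ⌊951/33⌋ = 317 + 86 - 28 = 375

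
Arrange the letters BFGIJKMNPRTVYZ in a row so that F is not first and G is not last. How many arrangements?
By inclusion-exclusion: 14! - 2×(14-1)! + (14-2)! = 87178291200 - 12454041600 + 479001600 = 75203251200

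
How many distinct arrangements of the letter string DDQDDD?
6! / (1! × 5!) = 6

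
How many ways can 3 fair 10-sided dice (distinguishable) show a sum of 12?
Coefficient of x^12 in (x + x² + ... + x^10)^3. By inclusion-exclusion on dice exceeding 10: Σ_j (-1)^j C(3,j)·C(12-1-10j, 2) = C(3,0)·C(11,2) = 1·55 = 55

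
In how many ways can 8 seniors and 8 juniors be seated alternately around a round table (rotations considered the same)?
Fix one of the seniors: (8-1)! ways for the remaining seniors, × 8! ways for the juniors = 5040 × 40320 = 203212800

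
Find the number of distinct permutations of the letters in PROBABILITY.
11! / (1! × 1! × 1! × 2! × 1! × 2! × 1! × 1! × 1!) = 9979200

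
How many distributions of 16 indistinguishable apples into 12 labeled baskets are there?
C(16+12-1, 12-1) = C(27, 11) = 13037895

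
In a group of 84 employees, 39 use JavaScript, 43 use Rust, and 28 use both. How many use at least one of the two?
|A∪B| = |A| + |B| - |A∩B| = 39 + 43 - 28 = 54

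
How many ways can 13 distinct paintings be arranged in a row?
13! = 6227020800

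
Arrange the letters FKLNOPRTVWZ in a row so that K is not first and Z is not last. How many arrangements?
By inclusion-exclusion: 11! - 2×(11-1)! + (11-2)! = 39916800 - 7257600 + 362880 = 33022080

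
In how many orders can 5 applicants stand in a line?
5! = 120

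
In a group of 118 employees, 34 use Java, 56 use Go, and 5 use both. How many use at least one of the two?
|A∪B| = |A| + |B| - |A∩B| = 34 + 56 - 5 = 85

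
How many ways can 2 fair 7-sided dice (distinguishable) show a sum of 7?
Coefficient of x^7 in (x + x² + ... + x^7)^2. By inclusion-exclusion on dice exceeding 7: Σ_j (-1)^j C(2,j)·C(7-1-7j, 1) = C(2,0)·C(6,1) = 1·6 = 6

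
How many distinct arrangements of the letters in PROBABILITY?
11! / (1! × 1! × 1! × 2! × 1! × 2! × 1! × 1! × 1!) = 9979200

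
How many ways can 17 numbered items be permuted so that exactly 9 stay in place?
Choose the 9 fixed points C(17,9) = 24310, derange the rest: !8 = Σ_{j=0}^{8} (-1)^j·8!/j! = 40320 - 40320 + 20160 - 6720 + 1680 - 336 + 56 - 8 + 1 = 14833. Product = 24310 × 14833 = 360590230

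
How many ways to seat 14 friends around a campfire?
Circular: fix one position, arrange the rest. (14-1)! = 6227020800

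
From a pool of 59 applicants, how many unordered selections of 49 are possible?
C(59,49) = 59!/(49!×10!) = 62828356305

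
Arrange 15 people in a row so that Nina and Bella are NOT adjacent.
Total - adjacent = 15! - (15-1)!×2 = 1307674368000 - 174356582400 = 1133317785600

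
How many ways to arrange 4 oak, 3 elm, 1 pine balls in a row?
8! / (4! × 3! × 1!) = 280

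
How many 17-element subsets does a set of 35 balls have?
C(35,17) = 35!/(17!×18!) = 4537567650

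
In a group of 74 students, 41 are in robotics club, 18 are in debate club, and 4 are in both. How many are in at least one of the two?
|A∪B| = |A| + |B| - |A∩B| = 41 + 18 - 4 = 55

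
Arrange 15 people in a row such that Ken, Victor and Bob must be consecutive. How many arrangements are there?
Treat the 3 as one block: (15-3+1)! × 3! = 6227020800 × 6 = 37362124800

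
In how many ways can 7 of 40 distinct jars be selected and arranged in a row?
P(40,7) = 40!/(40-7)! = 93963542400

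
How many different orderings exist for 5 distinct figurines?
5! = 120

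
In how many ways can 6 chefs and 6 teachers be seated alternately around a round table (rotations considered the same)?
Fix one of the chefs: (6-1)! ways for the remaining chefs, × 6! ways for the teachers = 120 × 720 = 86400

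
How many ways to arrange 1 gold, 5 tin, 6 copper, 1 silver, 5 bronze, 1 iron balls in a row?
19! / (1! × 5! × 6! × 1! × 5! × 1!) = 11732745024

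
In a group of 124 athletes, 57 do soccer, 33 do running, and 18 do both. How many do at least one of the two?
|A∪B| = |A| + |B| - |A∩B| = 57 + 33 - 18 = 72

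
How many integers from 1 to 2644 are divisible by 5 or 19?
⌊2644/5⌋ + ⌊2644/19⌋ - ⌊2644/95⌋ = 528 + 139 - 27 = 640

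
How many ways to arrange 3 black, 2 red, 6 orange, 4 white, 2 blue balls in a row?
17! / (3! × 2! × 6! × 4! × 2!) = 857656800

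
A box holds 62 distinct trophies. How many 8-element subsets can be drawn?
C(62,8) = 62!/(8!×54!) = 3381098545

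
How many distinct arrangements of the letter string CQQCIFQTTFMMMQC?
15! / (3! × 3! × 2! × 4! × 1! × 2!) = 378378000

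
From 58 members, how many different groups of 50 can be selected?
C(58,50) = 58!/(50!×8!) = 1916797311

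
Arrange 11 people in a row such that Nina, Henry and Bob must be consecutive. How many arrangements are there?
Treat the 3 as one block: (11-3+1)! × 3! = 362880 × 6 = 2177280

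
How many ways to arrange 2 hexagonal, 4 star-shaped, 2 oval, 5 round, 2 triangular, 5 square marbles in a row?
20! / (2! × 4! × 2! × 5! × 2! × 5!) = 879955876800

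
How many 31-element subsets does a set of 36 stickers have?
C(36,31) = 36!/(31!×5!) = 376992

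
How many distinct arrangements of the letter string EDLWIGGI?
8! / (2! × 1! × 1! × 1! × 2! × 1!) = 10080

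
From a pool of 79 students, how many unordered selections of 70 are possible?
C(79,70) = 79!/(70!×9!) = 205811513765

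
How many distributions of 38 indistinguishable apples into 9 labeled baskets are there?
C(38+9-1, 9-1) = C(46, 8) = 260932815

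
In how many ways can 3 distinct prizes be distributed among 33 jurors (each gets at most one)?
P(33,3) = 33!/(33-3)! = 32736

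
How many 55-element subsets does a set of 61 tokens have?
C(61,55) = 61!/(55!×6!) = 55525372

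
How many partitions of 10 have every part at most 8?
Let r_j(i) = number of partitions of i into parts ≤ j, for i = 0..10. r_1(i) = 1 for all i; r_j(i) = r_{j-1}(i) + r_j(i-j). Rows j = 2..8: ≤2: 1 1 2 2 3 3 4 4 5 5 6; ≤3: 1 1 2 3 4 5 7 8 10 12 14; ≤4: 1 1 2 3 5 6 9 11 15 18 23; ≤5: 1 1 2 3 5 7 10 13 18 23 30; ≤6: 1 1 2 3 5 7 11 14 20 26 35; ≤7: 1 1 2 3 5 7 11 15 21 28 38; ≤8: 1 1 2 3 5 7 11 15 22 29 40. r_8(10) = 40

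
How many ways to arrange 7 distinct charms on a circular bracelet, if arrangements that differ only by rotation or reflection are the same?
(7-1)!/2 = 720/2 = 360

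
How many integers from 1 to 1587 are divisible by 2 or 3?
⌊1587/2⌋ + ⌊1587/3⌋ - ⌊1587/6⌋ = 793 + 529 - 264 = 1058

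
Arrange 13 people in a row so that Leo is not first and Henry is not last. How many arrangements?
By inclusion-exclusion: 13! - 2×(13-1)! + (13-2)! = 6227020800 - 958003200 + 39916800 = 5308934400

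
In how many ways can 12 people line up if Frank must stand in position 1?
Fix one position: (12-1)! = 39916800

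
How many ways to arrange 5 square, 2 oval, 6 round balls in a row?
13! / (5! × 2! × 6!) = 36036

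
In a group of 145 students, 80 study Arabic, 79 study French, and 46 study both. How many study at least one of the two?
|A∪B| = |A| + |B| - |A∩B| = 80 + 79 - 46 = 113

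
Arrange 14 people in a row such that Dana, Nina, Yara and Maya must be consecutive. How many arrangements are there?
Treat the 4 as one block: (14-4+1)! × 4! = 39916800 × 24 = 958003200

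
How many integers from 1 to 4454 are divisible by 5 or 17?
⌊4454/5⌋ + ⌊4454/17⌋ - ⌊4454/85⌋ = 890 + 262 - 52 = 1100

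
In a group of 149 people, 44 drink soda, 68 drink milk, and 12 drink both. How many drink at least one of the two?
|A∪B| = |A| + |B| - |A∩B| = 44 + 68 - 12 = 100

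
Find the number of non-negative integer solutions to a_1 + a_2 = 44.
C(44+2-1, 2-1) = C(45, 1) = 45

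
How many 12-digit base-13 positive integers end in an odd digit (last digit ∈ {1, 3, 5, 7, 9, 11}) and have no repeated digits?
Last∈{1,3,5,7,9,11}. Last=0: 0. Last nonzero: 6×11×P(11,10) = 2634508800. Total = 2634508800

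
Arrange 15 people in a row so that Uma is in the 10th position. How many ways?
Fix one position: (15-1)! = 87178291200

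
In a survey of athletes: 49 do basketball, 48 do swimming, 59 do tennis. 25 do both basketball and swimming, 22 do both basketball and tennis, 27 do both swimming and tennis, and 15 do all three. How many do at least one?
|A∪B∪C| = 49+48+59-25-22-27+15 = 97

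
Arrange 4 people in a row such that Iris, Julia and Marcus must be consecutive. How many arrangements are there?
Treat the 3 as one block: (4-3+1)! × 3! = 2 × 6 = 12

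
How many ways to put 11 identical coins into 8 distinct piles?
C(11+8-1, 8-1) = C(18, 7) = 31824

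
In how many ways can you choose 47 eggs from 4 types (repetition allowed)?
C(47+4-1, 4-1) = C(50, 3) = 19600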